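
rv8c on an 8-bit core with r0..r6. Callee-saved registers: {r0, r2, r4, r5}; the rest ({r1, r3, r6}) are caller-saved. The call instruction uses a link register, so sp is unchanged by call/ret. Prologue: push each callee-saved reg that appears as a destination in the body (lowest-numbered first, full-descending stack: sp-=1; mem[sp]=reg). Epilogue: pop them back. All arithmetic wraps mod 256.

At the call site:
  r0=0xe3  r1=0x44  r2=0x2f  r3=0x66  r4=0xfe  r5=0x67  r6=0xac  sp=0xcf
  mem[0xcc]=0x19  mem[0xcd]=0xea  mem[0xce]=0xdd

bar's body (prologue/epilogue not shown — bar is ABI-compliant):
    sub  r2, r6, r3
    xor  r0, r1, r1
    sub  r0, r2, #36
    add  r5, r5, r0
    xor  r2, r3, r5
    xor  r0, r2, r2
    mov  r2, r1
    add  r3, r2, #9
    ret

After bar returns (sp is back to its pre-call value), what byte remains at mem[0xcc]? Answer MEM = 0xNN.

MEM = 0x67

prologue: push r0 → mem[0xce]=0xe3, sp=0xce
prologue: push r2 → mem[0xcd]=0x2f, sp=0xcd
prologue: push r5 → mem[0xcc]=0x67, sp=0xcc
body[0] sub  r2, r6, r3 → r2=0x46
body[1] xor  r0, r1, r1 → r0=0x00
body[2] sub  r0, r2, #36 → r0=0x22
body[3] add  r5, r5, r0 → r5=0x89
body[4] xor  r2, r3, r5 → r2=0xef
body[5] xor  r0, r2, r2 → r0=0x00
body[6] mov  r2, r1 → r2=0x44
body[7] add  r3, r2, #9 → r3=0x4d
epilogue: pop r5=0x67, sp=0xcd
epilogue: pop r2=0x2f, sp=0xce
epilogue: pop r0=0xe3, sp=0xcf
prologue pushed ['r0', 'r2', 'r5'] at ['0xce', '0xcd', '0xcc']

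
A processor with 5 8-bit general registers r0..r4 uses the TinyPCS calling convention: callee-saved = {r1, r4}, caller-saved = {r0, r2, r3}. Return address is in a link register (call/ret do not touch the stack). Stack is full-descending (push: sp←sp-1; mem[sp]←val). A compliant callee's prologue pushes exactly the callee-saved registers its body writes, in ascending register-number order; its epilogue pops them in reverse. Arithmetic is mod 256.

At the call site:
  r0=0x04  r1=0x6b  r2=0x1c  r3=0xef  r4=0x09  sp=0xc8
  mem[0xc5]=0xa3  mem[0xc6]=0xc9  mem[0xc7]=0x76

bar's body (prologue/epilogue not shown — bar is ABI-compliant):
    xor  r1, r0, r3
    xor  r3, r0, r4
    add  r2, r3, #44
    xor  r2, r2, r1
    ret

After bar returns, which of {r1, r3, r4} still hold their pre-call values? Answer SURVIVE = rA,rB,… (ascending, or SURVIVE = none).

prologue: push r1 -> mem[0xc7]=0x6b, sp=0xc7
body[0] xor  r1, r0, r3 -> r1=0xeb
body[1] xor  r3, r0, r4 -> r3=0x0d
body[2] add  r2, r3, #44 -> r2=0x39
body[3] xor  r2, r2, r1 -> r2=0xd2
epilogue: pop r1=0x6b, sp=0xc8
r1: callee-saved, written=True
r3: caller-saved, written=True
r4: callee-saved, written=False

SURVIVE = r1,r4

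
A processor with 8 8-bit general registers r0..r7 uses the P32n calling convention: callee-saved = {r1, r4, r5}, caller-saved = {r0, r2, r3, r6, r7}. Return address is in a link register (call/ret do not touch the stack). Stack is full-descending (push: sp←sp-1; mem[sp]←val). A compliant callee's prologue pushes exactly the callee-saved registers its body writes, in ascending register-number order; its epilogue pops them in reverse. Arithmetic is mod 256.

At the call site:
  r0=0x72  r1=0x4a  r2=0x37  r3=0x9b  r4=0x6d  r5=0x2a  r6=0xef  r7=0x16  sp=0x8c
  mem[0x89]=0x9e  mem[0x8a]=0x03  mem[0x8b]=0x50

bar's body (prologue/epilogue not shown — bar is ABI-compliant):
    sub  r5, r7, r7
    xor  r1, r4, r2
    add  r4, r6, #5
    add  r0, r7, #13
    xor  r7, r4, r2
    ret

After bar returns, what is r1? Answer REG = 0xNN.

prologue: push r1 -> mem[0x8b]=0x4a, sp=0x8b
prologue: push r4 -> mem[0x8a]=0x6d, sp=0x8a
prologue: push r5 -> mem[0x89]=0x2a, sp=0x89
body[0] sub  r5, r7, r7 -> r5=0x00
body[1] xor  r1, r4, r2 -> r1=0x5a
body[2] add  r4, r6, #5 -> r4=0xf4
body[3] add  r0, r7, #13 -> r0=0x23
body[4] xor  r7, r4, r2 -> r7=0xc3
epilogue: pop r5=0x2a, sp=0x8a
epilogue: pop r4=0x6d, sp=0x8b
epilogue: pop r1=0x4a, sp=0x8c
r1 is callee-saved -> restored

REG = 0x4a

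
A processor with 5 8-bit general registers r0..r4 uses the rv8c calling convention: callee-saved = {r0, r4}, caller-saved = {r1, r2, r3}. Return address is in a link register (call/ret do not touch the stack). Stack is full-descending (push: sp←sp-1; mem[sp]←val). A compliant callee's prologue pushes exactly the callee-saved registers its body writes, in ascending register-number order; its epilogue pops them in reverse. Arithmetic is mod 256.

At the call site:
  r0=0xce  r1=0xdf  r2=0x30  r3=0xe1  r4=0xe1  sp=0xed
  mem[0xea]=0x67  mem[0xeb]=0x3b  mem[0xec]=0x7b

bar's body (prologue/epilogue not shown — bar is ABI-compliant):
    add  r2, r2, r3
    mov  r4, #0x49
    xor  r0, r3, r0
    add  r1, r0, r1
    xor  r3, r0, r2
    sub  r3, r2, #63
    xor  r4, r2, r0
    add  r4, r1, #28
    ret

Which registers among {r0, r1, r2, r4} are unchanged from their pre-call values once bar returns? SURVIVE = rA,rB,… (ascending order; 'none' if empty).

prologue: push r0 -> mem[0xec]=0xce, sp=0xec
prologue: push r4 -> mem[0xeb]=0xe1, sp=0xeb
body[0] add  r2, r2, r3 -> r2=0x11
body[1] mov  r4, #0x49 -> r4=0x49
body[2] xor  r0, r3, r0 -> r0=0x2f
body[3] add  r1, r0, r1 -> r1=0x0e
body[4] xor  r3, r0, r2 -> r3=0x3e
body[5] sub  r3, r2, #63 -> r3=0xd2
body[6] xor  r4, r2, r0 -> r4=0x3e
body[7] add  r4, r1, #28 -> r4=0x2a
epilogue: pop r4=0xe1, sp=0xec
epilogue: pop r0=0xce, sp=0xed
r0: callee-saved, written=True
r1: caller-saved, written=True
r2: caller-saved, written=True
r4: callee-saved, written=True

SURVIVE = r0,r4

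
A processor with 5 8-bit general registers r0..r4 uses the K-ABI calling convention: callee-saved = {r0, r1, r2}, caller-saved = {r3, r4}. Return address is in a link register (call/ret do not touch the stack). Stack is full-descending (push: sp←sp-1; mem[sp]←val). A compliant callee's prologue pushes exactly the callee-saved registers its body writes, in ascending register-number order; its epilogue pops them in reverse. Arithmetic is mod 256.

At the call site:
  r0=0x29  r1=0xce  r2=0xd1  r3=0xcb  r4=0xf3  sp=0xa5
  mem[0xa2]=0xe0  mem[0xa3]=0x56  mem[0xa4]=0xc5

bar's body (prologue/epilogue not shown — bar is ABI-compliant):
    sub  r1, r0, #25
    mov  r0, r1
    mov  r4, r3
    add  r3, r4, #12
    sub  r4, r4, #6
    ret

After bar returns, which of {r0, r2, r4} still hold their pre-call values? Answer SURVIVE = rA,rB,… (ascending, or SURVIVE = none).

SURVIVE = r0,r2

prologue: push r0 → mem[0xa4]=0x29, sp=0xa4
prologue: push r1 → mem[0xa3]=0xce, sp=0xa3
body[0] sub  r1, r0, #25 → r1=0x10
body[1] mov  r0, r1 → r0=0x10
body[2] mov  r4, r3 → r4=0xcb
body[3] add  r3, r4, #12 → r3=0xd7
body[4] sub  r4, r4, #6 → r4=0xc5
epilogue: pop r1=0xce, sp=0xa4
epilogue: pop r0=0x29, sp=0xa5
r0: callee-saved, written=True
r2: callee-saved, written=False
r4: caller-saved, written=True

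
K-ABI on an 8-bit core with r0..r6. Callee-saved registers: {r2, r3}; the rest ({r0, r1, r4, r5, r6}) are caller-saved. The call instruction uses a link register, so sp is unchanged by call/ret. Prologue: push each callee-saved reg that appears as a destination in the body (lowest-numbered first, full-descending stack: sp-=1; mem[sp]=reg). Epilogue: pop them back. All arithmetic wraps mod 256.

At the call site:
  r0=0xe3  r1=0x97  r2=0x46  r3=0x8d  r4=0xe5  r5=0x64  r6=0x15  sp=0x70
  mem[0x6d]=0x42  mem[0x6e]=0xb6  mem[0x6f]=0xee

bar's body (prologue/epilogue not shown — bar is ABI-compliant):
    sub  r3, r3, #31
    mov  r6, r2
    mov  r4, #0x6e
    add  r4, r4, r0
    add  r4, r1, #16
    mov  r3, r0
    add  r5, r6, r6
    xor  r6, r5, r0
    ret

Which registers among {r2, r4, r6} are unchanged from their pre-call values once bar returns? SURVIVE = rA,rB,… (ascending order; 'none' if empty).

SURVIVE = r2

prologue: push r3 -> mem[0x6f]=0x8d, sp=0x6f
body[0] sub  r3, r3, #31 -> r3=0x6e
body[1] mov  r6, r2 -> r6=0x46
body[2] mov  r4, #0x6e -> r4=0x6e
body[3] add  r4, r4, r0 -> r4=0x51
body[4] add  r4, r1, #16 -> r4=0xa7
body[5] mov  r3, r0 -> r3=0xe3
body[6] add  r5, r6, r6 -> r5=0x8c
body[7] xor  r6, r5, r0 -> r6=0x6f
epilogue: pop r3=0x8d, sp=0x70
r2: callee-saved, written=False
r4: caller-saved, written=True
r6: caller-saved, written=True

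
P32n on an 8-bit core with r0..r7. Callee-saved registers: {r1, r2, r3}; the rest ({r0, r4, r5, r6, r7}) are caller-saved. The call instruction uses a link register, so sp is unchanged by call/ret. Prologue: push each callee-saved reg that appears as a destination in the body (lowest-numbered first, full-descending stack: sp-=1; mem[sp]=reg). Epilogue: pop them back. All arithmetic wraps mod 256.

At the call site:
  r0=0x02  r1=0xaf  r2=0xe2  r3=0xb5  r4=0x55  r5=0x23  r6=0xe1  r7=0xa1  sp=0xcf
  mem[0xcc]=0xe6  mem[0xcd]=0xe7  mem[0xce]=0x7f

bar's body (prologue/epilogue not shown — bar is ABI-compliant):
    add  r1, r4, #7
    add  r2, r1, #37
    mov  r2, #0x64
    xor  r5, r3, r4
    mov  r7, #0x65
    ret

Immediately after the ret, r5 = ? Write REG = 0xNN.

REG = 0xe0

prologue: push r1 -> mem[0xce]=0xaf, sp=0xce
prologue: push r2 -> mem[0xcd]=0xe2, sp=0xcd
body[0] add  r1, r4, #7 -> r1=0x5c
body[1] add  r2, r1, #37 -> r2=0x81
body[2] mov  r2, #0x64 -> r2=0x64
body[3] xor  r5, r3, r4 -> r5=0xe0
body[4] mov  r7, #0x65 -> r7=0x65
epilogue: pop r2=0xe2, sp=0xce
epilogue: pop r1=0xaf, sp=0xcf
r5 is caller-saved -> body value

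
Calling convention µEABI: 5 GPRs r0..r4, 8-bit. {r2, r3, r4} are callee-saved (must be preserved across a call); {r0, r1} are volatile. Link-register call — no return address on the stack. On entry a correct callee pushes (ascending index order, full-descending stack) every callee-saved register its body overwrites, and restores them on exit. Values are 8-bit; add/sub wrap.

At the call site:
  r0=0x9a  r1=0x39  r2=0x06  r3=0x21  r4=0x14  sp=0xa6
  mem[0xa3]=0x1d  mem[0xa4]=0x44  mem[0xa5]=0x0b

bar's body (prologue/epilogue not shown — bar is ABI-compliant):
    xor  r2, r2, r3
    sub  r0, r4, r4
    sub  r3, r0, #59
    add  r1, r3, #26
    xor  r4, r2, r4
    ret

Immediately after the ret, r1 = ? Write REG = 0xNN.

prologue: push r2 -> mem[0xa5]=0x06, sp=0xa5
prologue: push r3 -> mem[0xa4]=0x21, sp=0xa4
prologue: push r4 -> mem[0xa3]=0x14, sp=0xa3
body[0] xor  r2, r2, r3 -> r2=0x27
body[1] sub  r0, r4, r4 -> r0=0x00
body[2] sub  r3, r0, #59 -> r3=0xc5
body[3] add  r1, r3, #26 -> r1=0xdf
body[4] xor  r4, r2, r4 -> r4=0x33
epilogue: pop r4=0x14, sp=0xa4
epilogue: pop r3=0x21, sp=0xa5
epilogue: pop r2=0x06, sp=0xa6
r1 is caller-saved -> body value

REG = 0xdf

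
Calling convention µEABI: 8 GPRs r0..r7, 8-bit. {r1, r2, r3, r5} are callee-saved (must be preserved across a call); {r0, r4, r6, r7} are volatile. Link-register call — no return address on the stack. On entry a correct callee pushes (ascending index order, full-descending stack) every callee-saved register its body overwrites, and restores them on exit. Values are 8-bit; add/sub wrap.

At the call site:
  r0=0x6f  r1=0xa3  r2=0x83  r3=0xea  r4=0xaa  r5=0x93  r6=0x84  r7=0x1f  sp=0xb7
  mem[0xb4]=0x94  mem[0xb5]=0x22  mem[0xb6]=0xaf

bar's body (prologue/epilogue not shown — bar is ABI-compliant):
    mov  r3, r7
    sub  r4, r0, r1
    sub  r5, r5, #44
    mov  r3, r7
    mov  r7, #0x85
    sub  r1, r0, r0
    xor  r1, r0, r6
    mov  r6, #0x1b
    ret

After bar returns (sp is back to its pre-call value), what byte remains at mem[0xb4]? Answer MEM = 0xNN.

prologue: push r1 → mem[0xb6]=0xa3, sp=0xb6
prologue: push r3 → mem[0xb5]=0xea, sp=0xb5
prologue: push r5 → mem[0xb4]=0x93, sp=0xb4
body[0] mov  r3, r7 → r3=0x1f
body[1] sub  r4, r0, r1 → r4=0xcc
body[2] sub  r5, r5, #44 → r5=0x67
body[3] mov  r3, r7 → r3=0x1f
body[4] mov  r7, #0x85 → r7=0x85
body[5] sub  r1, r0, r0 → r1=0x00
body[6] xor  r1, r0, r6 → r1=0xeb
body[7] mov  r6, #0x1b → r6=0x1b
epilogue: pop r5=0x93, sp=0xb5
epilogue: pop r3=0xea, sp=0xb6
epilogue: pop r1=0xa3, sp=0xb7
prologue pushed ['r1', 'r3', 'r5'] at ['0xb6', '0xb5', '0xb4']

MEM = 0x93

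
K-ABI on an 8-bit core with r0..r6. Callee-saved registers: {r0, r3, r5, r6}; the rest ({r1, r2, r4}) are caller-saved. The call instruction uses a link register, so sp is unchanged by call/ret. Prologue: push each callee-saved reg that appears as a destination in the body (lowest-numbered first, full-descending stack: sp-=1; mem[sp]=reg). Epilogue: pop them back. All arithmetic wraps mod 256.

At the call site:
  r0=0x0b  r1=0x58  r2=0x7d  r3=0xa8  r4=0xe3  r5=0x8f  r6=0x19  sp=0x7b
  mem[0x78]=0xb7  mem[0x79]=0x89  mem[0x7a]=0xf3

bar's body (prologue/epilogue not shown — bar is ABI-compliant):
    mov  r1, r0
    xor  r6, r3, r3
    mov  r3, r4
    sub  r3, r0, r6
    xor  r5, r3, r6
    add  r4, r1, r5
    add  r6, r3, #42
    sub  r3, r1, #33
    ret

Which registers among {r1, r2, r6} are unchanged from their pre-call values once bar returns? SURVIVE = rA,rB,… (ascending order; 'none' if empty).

SURVIVE = r2,r6

prologue: push r3 → mem[0x7a]=0xa8, sp=0x7a
prologue: push r5 → mem[0x79]=0x8f, sp=0x79
prologue: push r6 → mem[0x78]=0x19, sp=0x78
body[0] mov  r1, r0 → r1=0x0b
body[1] xor  r6, r3, r3 → r6=0x00
body[2] mov  r3, r4 → r3=0xe3
body[3] sub  r3, r0, r6 → r3=0x0b
body[4] xor  r5, r3, r6 → r5=0x0b
body[5] add  r4, r1, r5 → r4=0x16
body[6] add  r6, r3, #42 → r6=0x35
body[7] sub  r3, r1, #33 → r3=0xea
epilogue: pop r6=0x19, sp=0x79
epilogue: pop r5=0x8f, sp=0x7a
epilogue: pop r3=0xa8, sp=0x7b
r1: caller-saved, written=True
r2: caller-saved, written=False
r6: callee-saved, written=True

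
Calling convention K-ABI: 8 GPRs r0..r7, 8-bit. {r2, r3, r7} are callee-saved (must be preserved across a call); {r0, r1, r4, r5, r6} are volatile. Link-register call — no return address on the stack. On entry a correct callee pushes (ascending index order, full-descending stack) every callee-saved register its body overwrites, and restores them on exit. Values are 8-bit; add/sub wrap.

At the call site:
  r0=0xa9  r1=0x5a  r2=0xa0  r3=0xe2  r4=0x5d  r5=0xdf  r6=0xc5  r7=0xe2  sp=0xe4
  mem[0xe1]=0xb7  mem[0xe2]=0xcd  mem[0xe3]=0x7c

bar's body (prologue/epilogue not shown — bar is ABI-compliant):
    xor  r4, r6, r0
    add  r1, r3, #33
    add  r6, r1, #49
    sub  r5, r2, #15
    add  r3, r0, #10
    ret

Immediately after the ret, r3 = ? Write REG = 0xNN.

REG = 0xe2

prologue: push r3 -> mem[0xe3]=0xe2, sp=0xe3
body[0] xor  r4, r6, r0 -> r4=0x6c
body[1] add  r1, r3, #33 -> r1=0x03
body[2] add  r6, r1, #49 -> r6=0x34
body[3] sub  r5, r2, #15 -> r5=0x91
body[4] add  r3, r0, #10 -> r3=0xb3
epilogue: pop r3=0xe2, sp=0xe4
r3 is callee-saved -> restored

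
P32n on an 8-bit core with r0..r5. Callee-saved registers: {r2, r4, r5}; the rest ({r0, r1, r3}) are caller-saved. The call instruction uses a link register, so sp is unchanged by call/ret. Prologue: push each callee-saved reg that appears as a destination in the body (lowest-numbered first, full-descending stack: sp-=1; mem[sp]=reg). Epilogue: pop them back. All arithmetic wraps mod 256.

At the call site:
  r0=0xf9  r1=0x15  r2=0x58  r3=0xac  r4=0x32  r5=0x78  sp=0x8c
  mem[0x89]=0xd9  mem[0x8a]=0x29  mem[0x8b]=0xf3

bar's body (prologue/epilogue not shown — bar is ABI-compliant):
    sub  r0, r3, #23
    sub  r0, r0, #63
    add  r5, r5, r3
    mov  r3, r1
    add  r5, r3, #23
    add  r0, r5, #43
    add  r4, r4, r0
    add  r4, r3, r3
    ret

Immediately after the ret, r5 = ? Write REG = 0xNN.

REG = 0x78

prologue: push r4 → mem[0x8b]=0x32, sp=0x8b
prologue: push r5 → mem[0x8a]=0x78, sp=0x8a
body[0] sub  r0, r3, #23 → r0=0x95
body[1] sub  r0, r0, #63 → r0=0x56
body[2] add  r5, r5, r3 → r5=0x24
body[3] mov  r3, r1 → r3=0x15
body[4] add  r5, r3, #23 → r5=0x2c
body[5] add  r0, r5, #43 → r0=0x57
body[6] add  r4, r4, r0 → r4=0x89
body[7] add  r4, r3, r3 → r4=0x2a
epilogue: pop r5=0x78, sp=0x8b
epilogue: pop r4=0x32, sp=0x8c
r5 is callee-saved → restored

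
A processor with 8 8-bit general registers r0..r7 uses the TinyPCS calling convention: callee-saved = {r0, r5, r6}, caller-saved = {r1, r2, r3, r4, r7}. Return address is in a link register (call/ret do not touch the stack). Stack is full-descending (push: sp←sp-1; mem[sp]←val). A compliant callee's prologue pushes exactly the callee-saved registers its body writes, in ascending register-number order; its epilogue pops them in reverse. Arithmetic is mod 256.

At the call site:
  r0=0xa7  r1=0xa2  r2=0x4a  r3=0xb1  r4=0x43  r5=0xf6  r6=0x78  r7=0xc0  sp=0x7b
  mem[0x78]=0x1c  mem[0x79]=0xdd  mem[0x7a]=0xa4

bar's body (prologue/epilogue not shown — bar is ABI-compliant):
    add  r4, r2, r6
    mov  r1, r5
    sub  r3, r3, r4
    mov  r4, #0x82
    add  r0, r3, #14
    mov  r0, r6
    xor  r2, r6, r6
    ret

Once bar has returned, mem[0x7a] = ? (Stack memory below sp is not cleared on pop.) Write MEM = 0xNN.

MEM = 0xa7

prologue: push r0 -> mem[0x7a]=0xa7, sp=0x7a
body[0] add  r4, r2, r6 -> r4=0xc2
body[1] mov  r1, r5 -> r1=0xf6
body[2] sub  r3, r3, r4 -> r3=0xef
body[3] mov  r4, #0x82 -> r4=0x82
body[4] add  r0, r3, #14 -> r0=0xfd
body[5] mov  r0, r6 -> r0=0x78
body[6] xor  r2, r6, r6 -> r2=0x00
epilogue: pop r0=0xa7, sp=0x7b
prologue pushed ['r0'] at ['0x7a']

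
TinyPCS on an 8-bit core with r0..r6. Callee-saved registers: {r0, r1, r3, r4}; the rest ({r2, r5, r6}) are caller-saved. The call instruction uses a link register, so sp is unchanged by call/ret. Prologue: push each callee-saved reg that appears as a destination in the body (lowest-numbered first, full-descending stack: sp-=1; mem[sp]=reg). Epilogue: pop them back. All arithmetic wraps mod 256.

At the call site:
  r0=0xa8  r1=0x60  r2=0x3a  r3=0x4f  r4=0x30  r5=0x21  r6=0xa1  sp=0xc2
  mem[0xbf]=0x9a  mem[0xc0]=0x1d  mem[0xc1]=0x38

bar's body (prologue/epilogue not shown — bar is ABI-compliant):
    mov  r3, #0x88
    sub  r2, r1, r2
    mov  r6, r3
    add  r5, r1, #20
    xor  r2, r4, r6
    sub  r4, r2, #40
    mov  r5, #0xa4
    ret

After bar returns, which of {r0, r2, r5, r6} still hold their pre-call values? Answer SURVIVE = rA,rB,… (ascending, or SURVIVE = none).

SURVIVE = r0

prologue: push r3 -> mem[0xc1]=0x4f, sp=0xc1
prologue: push r4 -> mem[0xc0]=0x30, sp=0xc0
body[0] mov  r3, #0x88 -> r3=0x88
body[1] sub  r2, r1, r2 -> r2=0x26
body[2] mov  r6, r3 -> r6=0x88
body[3] add  r5, r1, #20 -> r5=0x74
body[4] xor  r2, r4, r6 -> r2=0xb8
body[5] sub  r4, r2, #40 -> r4=0x90
body[6] mov  r5, #0xa4 -> r5=0xa4
epilogue: pop r4=0x30, sp=0xc1
epilogue: pop r3=0x4f, sp=0xc2
r0: callee-saved, written=False
r2: caller-saved, written=True
r5: caller-saved, written=True
r6: caller-saved, written=True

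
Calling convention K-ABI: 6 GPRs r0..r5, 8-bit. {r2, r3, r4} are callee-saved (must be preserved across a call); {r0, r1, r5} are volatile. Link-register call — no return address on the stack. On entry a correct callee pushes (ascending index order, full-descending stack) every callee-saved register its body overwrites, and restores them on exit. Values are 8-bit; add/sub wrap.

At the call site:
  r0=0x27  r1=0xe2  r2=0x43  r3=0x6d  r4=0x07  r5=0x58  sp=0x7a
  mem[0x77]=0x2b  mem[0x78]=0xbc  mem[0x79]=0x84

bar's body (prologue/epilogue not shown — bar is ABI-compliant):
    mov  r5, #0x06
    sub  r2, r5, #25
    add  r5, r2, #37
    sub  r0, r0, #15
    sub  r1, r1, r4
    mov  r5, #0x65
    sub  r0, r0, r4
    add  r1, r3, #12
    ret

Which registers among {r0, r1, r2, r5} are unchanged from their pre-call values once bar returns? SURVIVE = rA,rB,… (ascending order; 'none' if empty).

prologue: push r2 → mem[0x79]=0x43, sp=0x79
body[0] mov  r5, #0x06 → r5=0x06
body[1] sub  r2, r5, #25 → r2=0xed
body[2] add  r5, r2, #37 → r5=0x12
body[3] sub  r0, r0, #15 → r0=0x18
body[4] sub  r1, r1, r4 → r1=0xdb
body[5] mov  r5, #0x65 → r5=0x65
body[6] sub  r0, r0, r4 → r0=0x11
body[7] add  r1, r3, #12 → r1=0x79
epilogue: pop r2=0x43, sp=0x7a
r0: caller-saved, written=True
r1: caller-saved, written=True
r2: callee-saved, written=True
r5: caller-saved, written=True

SURVIVE = r2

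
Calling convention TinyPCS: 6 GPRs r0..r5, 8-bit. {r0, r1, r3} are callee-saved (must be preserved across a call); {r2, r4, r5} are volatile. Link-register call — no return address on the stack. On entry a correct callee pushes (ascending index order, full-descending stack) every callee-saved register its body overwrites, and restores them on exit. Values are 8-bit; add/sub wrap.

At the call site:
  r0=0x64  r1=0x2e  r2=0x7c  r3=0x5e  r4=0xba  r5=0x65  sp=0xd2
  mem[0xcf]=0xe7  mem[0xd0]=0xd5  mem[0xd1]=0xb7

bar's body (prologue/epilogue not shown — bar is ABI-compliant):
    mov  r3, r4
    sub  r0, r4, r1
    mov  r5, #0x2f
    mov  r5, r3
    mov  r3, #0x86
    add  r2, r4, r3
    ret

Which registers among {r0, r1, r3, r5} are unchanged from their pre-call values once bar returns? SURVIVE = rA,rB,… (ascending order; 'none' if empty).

SURVIVE = r0,r1,r3

prologue: push r0 -> mem[0xd1]=0x64, sp=0xd1
prologue: push r3 -> mem[0xd0]=0x5e, sp=0xd0
body[0] mov  r3, r4 -> r3=0xba
body[1] sub  r0, r4, r1 -> r0=0x8c
body[2] mov  r5, #0x2f -> r5=0x2f
body[3] mov  r5, r3 -> r5=0xba
body[4] mov  r3, #0x86 -> r3=0x86
body[5] add  r2, r4, r3 -> r2=0x40
epilogue: pop r3=0x5e, sp=0xd1
epilogue: pop r0=0x64, sp=0xd2
r0: callee-saved, written=True
r1: callee-saved, written=False
r3: callee-saved, written=True
r5: caller-saved, written=True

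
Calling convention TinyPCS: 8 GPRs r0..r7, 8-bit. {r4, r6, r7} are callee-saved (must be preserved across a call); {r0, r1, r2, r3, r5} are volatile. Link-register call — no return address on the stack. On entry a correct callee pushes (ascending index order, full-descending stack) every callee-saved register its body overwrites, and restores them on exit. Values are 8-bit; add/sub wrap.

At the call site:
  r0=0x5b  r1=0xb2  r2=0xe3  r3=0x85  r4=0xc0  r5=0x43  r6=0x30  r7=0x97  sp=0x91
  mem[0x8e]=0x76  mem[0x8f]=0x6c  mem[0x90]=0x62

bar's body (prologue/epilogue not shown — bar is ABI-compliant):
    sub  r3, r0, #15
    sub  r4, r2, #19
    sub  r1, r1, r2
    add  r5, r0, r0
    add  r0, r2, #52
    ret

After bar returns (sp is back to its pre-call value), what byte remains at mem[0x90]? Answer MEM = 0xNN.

MEM = 0xc0

prologue: push r4 → mem[0x90]=0xc0, sp=0x90
body[0] sub  r3, r0, #15 → r3=0x4c
body[1] sub  r4, r2, #19 → r4=0xd0
body[2] sub  r1, r1, r2 → r1=0xcf
body[3] add  r5, r0, r0 → r5=0xb6
body[4] add  r0, r2, #52 → r0=0x17
epilogue: pop r4=0xc0, sp=0x91
prologue pushed ['r4'] at ['0x90']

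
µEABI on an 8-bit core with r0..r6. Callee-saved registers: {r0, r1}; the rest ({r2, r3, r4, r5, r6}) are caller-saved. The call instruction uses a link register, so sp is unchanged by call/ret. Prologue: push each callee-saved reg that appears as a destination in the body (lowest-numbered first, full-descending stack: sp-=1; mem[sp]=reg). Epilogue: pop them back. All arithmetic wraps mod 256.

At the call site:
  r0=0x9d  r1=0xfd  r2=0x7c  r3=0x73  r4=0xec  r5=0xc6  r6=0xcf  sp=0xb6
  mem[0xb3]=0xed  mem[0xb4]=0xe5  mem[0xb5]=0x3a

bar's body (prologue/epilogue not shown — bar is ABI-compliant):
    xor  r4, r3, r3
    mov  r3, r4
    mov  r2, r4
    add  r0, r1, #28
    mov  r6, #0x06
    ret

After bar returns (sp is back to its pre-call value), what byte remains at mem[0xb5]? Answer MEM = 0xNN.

MEM = 0x9d

prologue: push r0 → mem[0xb5]=0x9d, sp=0xb5
body[0] xor  r4, r3, r3 → r4=0x00
body[1] mov  r3, r4 → r3=0x00
body[2] mov  r2, r4 → r2=0x00
body[3] add  r0, r1, #28 → r0=0x19
body[4] mov  r6, #0x06 → r6=0x06
epilogue: pop r0=0x9d, sp=0xb6
prologue pushed ['r0'] at ['0xb5']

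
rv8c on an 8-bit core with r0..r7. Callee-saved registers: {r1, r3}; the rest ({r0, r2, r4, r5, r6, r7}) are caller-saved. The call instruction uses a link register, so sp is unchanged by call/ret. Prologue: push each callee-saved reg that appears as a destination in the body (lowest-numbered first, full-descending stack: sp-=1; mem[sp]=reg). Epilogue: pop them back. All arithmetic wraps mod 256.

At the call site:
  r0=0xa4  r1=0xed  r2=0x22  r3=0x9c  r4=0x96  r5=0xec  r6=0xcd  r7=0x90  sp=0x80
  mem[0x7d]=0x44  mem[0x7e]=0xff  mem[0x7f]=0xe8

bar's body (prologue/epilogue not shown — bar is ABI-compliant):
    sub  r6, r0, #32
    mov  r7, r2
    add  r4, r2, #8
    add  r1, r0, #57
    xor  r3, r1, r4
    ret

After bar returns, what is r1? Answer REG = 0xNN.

REG = 0xed

prologue: push r1 -> mem[0x7f]=0xed, sp=0x7f
prologue: push r3 -> mem[0x7e]=0x9c, sp=0x7e
body[0] sub  r6, r0, #32 -> r6=0x84
body[1] mov  r7, r2 -> r7=0x22
body[2] add  r4, r2, #8 -> r4=0x2a
body[3] add  r1, r0, #57 -> r1=0xdd
body[4] xor  r3, r1, r4 -> r3=0xf7
epilogue: pop r3=0x9c, sp=0x7f
epilogue: pop r1=0xed, sp=0x80
r1 is callee-saved -> restored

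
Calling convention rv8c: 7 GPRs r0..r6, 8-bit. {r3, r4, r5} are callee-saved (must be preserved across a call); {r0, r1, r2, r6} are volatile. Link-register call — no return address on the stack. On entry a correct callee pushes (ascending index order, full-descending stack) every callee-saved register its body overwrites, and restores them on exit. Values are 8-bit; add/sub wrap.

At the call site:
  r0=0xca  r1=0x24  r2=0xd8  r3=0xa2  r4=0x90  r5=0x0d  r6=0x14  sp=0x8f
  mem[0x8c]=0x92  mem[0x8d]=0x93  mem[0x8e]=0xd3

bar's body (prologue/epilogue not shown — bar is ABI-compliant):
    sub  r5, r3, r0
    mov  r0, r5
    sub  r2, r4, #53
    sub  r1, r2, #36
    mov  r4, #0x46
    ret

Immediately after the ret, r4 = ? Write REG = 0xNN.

REG = 0x90

prologue: push r4 -> mem[0x8e]=0x90, sp=0x8e
prologue: push r5 -> mem[0x8d]=0x0d, sp=0x8d
body[0] sub  r5, r3, r0 -> r5=0xd8
body[1] mov  r0, r5 -> r0=0xd8
body[2] sub  r2, r4, #53 -> r2=0x5b
body[3] sub  r1, r2, #36 -> r1=0x37
body[4] mov  r4, #0x46 -> r4=0x46
epilogue: pop r5=0x0d, sp=0x8e
epilogue: pop r4=0x90, sp=0x8f
r4 is callee-saved -> restored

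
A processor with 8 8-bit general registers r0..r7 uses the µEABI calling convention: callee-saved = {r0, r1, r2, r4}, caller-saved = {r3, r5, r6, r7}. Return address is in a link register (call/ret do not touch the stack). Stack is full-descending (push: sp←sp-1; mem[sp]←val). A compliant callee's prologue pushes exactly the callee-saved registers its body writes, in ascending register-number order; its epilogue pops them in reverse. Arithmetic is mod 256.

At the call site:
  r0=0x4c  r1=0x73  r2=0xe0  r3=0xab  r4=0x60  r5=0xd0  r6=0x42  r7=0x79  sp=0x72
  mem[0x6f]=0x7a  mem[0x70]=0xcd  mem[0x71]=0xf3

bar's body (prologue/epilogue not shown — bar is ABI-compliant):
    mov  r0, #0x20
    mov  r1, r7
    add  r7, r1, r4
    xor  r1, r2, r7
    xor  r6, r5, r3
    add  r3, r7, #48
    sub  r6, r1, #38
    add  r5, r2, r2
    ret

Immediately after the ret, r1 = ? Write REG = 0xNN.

prologue: push r0 → mem[0x71]=0x4c, sp=0x71
prologue: push r1 → mem[0x70]=0x73, sp=0x70
body[0] mov  r0, #0x20 → r0=0x20
body[1] mov  r1, r7 → r1=0x79
body[2] add  r7, r1, r4 → r7=0xd9
body[3] xor  r1, r2, r7 → r1=0x39
body[4] xor  r6, r5, r3 → r6=0x7b
body[5] add  r3, r7, #48 → r3=0x09
body[6] sub  r6, r1, #38 → r6=0x13
body[7] add  r5, r2, r2 → r5=0xc0
epilogue: pop r1=0x73, sp=0x71
epilogue: pop r0=0x4c, sp=0x72
r1 is callee-saved → restored

REG = 0x73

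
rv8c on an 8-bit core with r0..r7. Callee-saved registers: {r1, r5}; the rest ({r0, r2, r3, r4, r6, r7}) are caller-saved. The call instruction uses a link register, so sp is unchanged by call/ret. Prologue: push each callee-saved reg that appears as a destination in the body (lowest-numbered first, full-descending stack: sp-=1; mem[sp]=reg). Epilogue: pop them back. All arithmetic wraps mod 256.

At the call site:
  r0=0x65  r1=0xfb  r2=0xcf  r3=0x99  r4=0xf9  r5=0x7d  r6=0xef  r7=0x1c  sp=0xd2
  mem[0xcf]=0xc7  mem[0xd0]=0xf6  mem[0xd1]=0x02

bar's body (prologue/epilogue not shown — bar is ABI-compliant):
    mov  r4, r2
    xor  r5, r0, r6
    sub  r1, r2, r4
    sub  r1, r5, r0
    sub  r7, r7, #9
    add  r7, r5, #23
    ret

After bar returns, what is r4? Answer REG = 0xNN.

prologue: push r1 -> mem[0xd1]=0xfb, sp=0xd1
prologue: push r5 -> mem[0xd0]=0x7d, sp=0xd0
body[0] mov  r4, r2 -> r4=0xcf
body[1] xor  r5, r0, r6 -> r5=0x8a
body[2] sub  r1, r2, r4 -> r1=0x00
body[3] sub  r1, r5, r0 -> r1=0x25
body[4] sub  r7, r7, #9 -> r7=0x13
body[5] add  r7, r5, #23 -> r7=0xa1
epilogue: pop r5=0x7d, sp=0xd1
epilogue: pop r1=0xfb, sp=0xd2
r4 is caller-saved -> body value

REG = 0xcf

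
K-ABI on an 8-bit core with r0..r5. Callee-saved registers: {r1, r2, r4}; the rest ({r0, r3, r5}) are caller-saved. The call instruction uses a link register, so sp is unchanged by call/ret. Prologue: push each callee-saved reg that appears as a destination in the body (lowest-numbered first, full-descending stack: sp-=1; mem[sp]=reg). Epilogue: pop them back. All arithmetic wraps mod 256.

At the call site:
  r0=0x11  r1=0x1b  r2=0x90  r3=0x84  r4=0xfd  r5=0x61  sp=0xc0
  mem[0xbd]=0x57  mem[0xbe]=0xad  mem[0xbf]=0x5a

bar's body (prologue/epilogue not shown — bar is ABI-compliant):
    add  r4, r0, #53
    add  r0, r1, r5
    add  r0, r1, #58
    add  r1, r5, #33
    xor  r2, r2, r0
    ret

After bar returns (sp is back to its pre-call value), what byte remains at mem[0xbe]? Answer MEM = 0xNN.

prologue: push r1 → mem[0xbf]=0x1b, sp=0xbf
prologue: push r2 → mem[0xbe]=0x90, sp=0xbe
prologue: push r4 → mem[0xbd]=0xfd, sp=0xbd
body[0] add  r4, r0, #53 → r4=0x46
body[1] add  r0, r1, r5 → r0=0x7c
body[2] add  r0, r1, #58 → r0=0x55
body[3] add  r1, r5, #33 → r1=0x82
body[4] xor  r2, r2, r0 → r2=0xc5
epilogue: pop r4=0xfd, sp=0xbe
epilogue: pop r2=0x90, sp=0xbf
epilogue: pop r1=0x1b, sp=0xc0
prologue pushed ['r1', 'r2', 'r4'] at ['0xbf', '0xbe', '0xbd']

MEM = 0x90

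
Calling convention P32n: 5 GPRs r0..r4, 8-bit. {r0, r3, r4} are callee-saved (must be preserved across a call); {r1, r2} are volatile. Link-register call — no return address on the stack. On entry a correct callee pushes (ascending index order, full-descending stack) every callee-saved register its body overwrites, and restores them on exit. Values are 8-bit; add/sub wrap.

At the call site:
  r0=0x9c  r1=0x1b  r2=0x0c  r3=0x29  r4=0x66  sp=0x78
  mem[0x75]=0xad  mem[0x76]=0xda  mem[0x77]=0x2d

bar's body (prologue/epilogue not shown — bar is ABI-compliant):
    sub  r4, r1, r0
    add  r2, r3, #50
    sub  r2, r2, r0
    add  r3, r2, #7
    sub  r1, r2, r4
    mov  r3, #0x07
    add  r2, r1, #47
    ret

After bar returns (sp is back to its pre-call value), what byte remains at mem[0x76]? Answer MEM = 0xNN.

prologue: push r3 → mem[0x77]=0x29, sp=0x77
prologue: push r4 → mem[0x76]=0x66, sp=0x76
body[0] sub  r4, r1, r0 → r4=0x7f
body[1] add  r2, r3, #50 → r2=0x5b
body[2] sub  r2, r2, r0 → r2=0xbf
body[3] add  r3, r2, #7 → r3=0xc6
body[4] sub  r1, r2, r4 → r1=0x40
body[5] mov  r3, #0x07 → r3=0x07
body[6] add  r2, r1, #47 → r2=0x6f
epilogue: pop r4=0x66, sp=0x77
epilogue: pop r3=0x29, sp=0x78
prologue pushed ['r3', 'r4'] at ['0x77', '0x76']

MEM = 0x66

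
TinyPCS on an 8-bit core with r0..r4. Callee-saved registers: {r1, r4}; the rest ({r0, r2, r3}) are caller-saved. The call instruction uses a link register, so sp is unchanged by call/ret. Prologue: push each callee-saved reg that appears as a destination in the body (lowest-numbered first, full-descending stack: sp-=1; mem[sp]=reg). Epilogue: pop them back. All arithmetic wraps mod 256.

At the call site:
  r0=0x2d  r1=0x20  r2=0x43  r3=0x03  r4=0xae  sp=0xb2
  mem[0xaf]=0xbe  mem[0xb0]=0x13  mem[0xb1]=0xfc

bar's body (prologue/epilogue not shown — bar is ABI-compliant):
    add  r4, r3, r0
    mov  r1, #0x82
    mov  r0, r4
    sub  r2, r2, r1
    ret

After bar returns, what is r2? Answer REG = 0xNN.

prologue: push r1 → mem[0xb1]=0x20, sp=0xb1
prologue: push r4 → mem[0xb0]=0xae, sp=0xb0
body[0] add  r4, r3, r0 → r4=0x30
body[1] mov  r1, #0x82 → r1=0x82
body[2] mov  r0, r4 → r0=0x30
body[3] sub  r2, r2, r1 → r2=0xc1
epilogue: pop r4=0xae, sp=0xb1
epilogue: pop r1=0x20, sp=0xb2
r2 is caller-saved → body value

REG = 0xc1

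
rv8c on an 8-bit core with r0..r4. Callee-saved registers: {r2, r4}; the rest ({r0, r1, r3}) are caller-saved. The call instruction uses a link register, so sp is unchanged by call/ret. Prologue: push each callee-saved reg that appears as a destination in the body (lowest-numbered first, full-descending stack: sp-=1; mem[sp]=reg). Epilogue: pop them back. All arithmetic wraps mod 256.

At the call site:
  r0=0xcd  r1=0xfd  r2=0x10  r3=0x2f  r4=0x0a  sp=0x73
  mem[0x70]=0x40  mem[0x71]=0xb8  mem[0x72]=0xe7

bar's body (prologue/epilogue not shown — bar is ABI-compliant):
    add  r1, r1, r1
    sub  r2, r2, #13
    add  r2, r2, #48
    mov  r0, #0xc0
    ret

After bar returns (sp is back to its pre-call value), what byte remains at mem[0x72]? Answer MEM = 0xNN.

MEM = 0x10

prologue: push r2 → mem[0x72]=0x10, sp=0x72
body[0] add  r1, r1, r1 → r1=0xfa
body[1] sub  r2, r2, #13 → r2=0x03
body[2] add  r2, r2, #48 → r2=0x33
body[3] mov  r0, #0xc0 → r0=0xc0
epilogue: pop r2=0x10, sp=0x73
prologue pushed ['r2'] at ['0x72']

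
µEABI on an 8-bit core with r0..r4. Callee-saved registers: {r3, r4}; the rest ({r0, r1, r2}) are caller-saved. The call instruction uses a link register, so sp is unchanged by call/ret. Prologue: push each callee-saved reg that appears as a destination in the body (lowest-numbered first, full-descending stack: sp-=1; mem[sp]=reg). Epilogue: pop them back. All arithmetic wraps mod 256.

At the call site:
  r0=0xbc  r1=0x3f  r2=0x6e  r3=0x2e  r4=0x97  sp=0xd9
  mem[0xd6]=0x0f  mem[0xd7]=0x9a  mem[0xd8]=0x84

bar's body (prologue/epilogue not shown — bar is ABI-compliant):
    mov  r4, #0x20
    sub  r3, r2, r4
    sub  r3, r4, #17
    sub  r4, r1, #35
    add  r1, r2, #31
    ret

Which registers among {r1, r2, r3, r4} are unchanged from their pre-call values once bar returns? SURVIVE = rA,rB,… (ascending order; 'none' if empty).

SURVIVE = r2,r3,r4

prologue: push r3 → mem[0xd8]=0x2e, sp=0xd8
prologue: push r4 → mem[0xd7]=0x97, sp=0xd7
body[0] mov  r4, #0x20 → r4=0x20
body[1] sub  r3, r2, r4 → r3=0x4e
body[2] sub  r3, r4, #17 → r3=0x0f
body[3] sub  r4, r1, #35 → r4=0x1c
body[4] add  r1, r2, #31 → r1=0x8d
epilogue: pop r4=0x97, sp=0xd8
epilogue: pop r3=0x2e, sp=0xd9
r1: caller-saved, written=True
r2: caller-saved, written=False
r3: callee-saved, written=True
r4: callee-saved, written=True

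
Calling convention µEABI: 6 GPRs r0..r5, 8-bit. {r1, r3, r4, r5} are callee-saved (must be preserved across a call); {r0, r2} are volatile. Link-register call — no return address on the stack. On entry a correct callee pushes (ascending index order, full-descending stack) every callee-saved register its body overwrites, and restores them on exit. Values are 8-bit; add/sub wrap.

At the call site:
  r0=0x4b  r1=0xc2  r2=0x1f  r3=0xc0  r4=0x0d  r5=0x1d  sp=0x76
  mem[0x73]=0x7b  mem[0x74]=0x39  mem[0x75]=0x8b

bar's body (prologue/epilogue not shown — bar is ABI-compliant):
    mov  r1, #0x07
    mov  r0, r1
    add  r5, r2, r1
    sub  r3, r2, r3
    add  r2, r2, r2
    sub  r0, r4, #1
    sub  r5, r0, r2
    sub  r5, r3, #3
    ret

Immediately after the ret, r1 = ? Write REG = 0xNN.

prologue: push r1 -> mem[0x75]=0xc2, sp=0x75
prologue: push r3 -> mem[0x74]=0xc0, sp=0x74
prologue: push r5 -> mem[0x73]=0x1d, sp=0x73
body[0] mov  r1, #0x07 -> r1=0x07
body[1] mov  r0, r1 -> r0=0x07
body[2] add  r5, r2, r1 -> r5=0x26
body[3] sub  r3, r2, r3 -> r3=0x5f
body[4] add  r2, r2, r2 -> r2=0x3e
body[5] sub  r0, r4, #1 -> r0=0x0c
body[6] sub  r5, r0, r2 -> r5=0xce
body[7] sub  r5, r3, #3 -> r5=0x5c
epilogue: pop r5=0x1d, sp=0x74
epilogue: pop r3=0xc0, sp=0x75
epilogue: pop r1=0xc2, sp=0x76
r1 is callee-saved -> restored

REG = 0xc2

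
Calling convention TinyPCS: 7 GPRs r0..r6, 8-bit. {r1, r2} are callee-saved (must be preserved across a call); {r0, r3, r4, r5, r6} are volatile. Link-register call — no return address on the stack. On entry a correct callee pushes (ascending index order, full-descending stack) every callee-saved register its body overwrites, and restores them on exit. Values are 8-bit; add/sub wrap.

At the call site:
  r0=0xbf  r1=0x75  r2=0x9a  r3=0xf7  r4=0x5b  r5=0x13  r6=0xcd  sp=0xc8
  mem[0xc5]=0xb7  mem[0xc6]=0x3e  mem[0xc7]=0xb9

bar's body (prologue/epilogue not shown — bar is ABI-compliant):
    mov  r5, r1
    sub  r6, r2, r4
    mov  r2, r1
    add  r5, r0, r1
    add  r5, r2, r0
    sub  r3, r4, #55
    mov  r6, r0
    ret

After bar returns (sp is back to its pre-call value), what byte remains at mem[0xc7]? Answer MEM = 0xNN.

MEM = 0x9a

prologue: push r2 → mem[0xc7]=0x9a, sp=0xc7
body[0] mov  r5, r1 → r5=0x75
body[1] sub  r6, r2, r4 → r6=0x3f
body[2] mov  r2, r1 → r2=0x75
body[3] add  r5, r0, r1 → r5=0x34
body[4] add  r5, r2, r0 → r5=0x34
body[5] sub  r3, r4, #55 → r3=0x24
body[6] mov  r6, r0 → r6=0xbf
epilogue: pop r2=0x9a, sp=0xc8
prologue pushed ['r2'] at ['0xc7']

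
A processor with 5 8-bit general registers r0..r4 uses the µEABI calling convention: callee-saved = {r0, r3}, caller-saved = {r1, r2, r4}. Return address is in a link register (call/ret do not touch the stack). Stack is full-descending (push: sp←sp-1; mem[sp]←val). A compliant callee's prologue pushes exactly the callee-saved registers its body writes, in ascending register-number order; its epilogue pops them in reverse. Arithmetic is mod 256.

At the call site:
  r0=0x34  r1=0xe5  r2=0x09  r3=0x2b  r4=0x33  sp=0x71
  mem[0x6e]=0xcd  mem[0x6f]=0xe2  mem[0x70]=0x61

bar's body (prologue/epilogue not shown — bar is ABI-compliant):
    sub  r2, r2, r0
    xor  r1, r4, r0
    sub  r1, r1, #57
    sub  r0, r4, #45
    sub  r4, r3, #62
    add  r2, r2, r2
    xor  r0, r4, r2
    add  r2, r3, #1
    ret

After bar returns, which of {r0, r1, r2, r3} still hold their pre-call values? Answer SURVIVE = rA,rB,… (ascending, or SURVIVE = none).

SURVIVE = r0,r3

prologue: push r0 → mem[0x70]=0x34, sp=0x70
body[0] sub  r2, r2, r0 → r2=0xd5
body[1] xor  r1, r4, r0 → r1=0x07
body[2] sub  r1, r1, #57 → r1=0xce
body[3] sub  r0, r4, #45 → r0=0x06
body[4] sub  r4, r3, #62 → r4=0xed
body[5] add  r2, r2, r2 → r2=0xaa
body[6] xor  r0, r4, r2 → r0=0x47
body[7] add  r2, r3, #1 → r2=0x2c
epilogue: pop r0=0x34, sp=0x71
r0: callee-saved, written=True
r1: caller-saved, written=True
r2: caller-saved, written=True
r3: callee-saved, written=False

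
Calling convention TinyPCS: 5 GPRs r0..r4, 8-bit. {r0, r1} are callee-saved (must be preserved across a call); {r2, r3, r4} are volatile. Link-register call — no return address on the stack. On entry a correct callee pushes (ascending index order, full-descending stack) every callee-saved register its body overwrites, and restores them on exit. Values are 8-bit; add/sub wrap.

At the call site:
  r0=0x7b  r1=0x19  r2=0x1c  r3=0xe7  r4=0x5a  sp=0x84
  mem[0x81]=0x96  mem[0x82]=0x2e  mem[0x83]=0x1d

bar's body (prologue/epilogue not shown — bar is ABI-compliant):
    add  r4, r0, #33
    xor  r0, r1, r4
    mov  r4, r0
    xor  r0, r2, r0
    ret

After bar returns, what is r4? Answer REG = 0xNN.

prologue: push r0 → mem[0x83]=0x7b, sp=0x83
body[0] add  r4, r0, #33 → r4=0x9c
body[1] xor  r0, r1, r4 → r0=0x85
body[2] mov  r4, r0 → r4=0x85
body[3] xor  r0, r2, r0 → r0=0x99
epilogue: pop r0=0x7b, sp=0x84
r4 is caller-saved → body value

REG = 0x85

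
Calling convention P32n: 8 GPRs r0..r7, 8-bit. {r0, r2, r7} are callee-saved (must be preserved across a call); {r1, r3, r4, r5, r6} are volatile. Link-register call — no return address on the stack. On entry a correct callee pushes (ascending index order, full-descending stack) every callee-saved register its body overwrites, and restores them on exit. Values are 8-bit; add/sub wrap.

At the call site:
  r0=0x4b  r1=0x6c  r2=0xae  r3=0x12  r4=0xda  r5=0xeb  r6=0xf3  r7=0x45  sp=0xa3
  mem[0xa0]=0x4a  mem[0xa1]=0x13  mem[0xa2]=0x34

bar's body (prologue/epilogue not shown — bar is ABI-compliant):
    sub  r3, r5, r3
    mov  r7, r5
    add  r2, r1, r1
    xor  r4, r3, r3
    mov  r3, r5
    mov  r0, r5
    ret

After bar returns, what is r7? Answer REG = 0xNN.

prologue: push r0 -> mem[0xa2]=0x4b, sp=0xa2
prologue: push r2 -> mem[0xa1]=0xae, sp=0xa1
prologue: push r7 -> mem[0xa0]=0x45, sp=0xa0
body[0] sub  r3, r5, r3 -> r3=0xd9
body[1] mov  r7, r5 -> r7=0xeb
body[2] add  r2, r1, r1 -> r2=0xd8
body[3] xor  r4, r3, r3 -> r4=0x00
body[4] mov  r3, r5 -> r3=0xeb
body[5] mov  r0, r5 -> r0=0xeb
epilogue: pop r7=0x45, sp=0xa1
epilogue: pop r2=0xae, sp=0xa2
epilogue: pop r0=0x4b, sp=0xa3
r7 is callee-saved -> restored

REG = 0x45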